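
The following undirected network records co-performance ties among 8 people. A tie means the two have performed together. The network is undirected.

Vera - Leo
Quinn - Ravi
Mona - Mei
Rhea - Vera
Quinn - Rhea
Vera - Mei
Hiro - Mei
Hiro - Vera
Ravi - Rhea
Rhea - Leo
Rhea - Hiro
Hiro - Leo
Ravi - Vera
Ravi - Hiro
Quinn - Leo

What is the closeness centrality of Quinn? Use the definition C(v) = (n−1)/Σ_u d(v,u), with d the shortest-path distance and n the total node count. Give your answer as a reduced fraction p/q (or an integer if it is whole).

1/2

Distances from Quinn: Hiro:2, Leo:1, Mei:3, Mona:4, Ravi:1, Rhea:1, Vera:2. Sum = 14.
n = 8, so closeness = 7/14 = 1/2.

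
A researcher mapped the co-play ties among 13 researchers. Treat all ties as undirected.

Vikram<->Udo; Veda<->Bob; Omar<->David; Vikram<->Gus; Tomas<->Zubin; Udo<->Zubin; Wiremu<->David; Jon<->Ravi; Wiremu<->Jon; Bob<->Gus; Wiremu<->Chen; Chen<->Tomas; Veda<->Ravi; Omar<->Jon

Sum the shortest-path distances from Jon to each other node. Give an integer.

Distances from Jon: Bob:3, Chen:2, David:2, Gus:4, Omar:1, Ravi:1, Tomas:3, Udo:5, Veda:2, Vikram:5, Wiremu:1, Zubin:4.
Sum = 3 + 2 + 2 + 4 + 1 + 1 + 3 + 5 + 2 + 5 + 1 + 4 = 33.

33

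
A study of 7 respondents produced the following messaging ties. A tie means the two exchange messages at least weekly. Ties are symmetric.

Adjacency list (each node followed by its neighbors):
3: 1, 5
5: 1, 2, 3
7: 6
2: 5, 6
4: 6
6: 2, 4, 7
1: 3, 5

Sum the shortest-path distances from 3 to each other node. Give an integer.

15

Distances from 3: 1:1, 2:2, 4:4, 5:1, 6:3, 7:4.
Sum = 1 + 2 + 4 + 1 + 3 + 4 = 15.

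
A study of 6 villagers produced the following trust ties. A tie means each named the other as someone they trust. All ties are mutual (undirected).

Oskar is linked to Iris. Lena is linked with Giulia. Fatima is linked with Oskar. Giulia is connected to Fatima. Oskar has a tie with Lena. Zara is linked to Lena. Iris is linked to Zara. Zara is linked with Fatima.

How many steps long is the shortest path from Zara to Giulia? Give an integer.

2

One shortest route is Zara – Fatima – Giulia, which uses 2 edges, and Zara and Giulia are not directly tied, so nothing shorter exists. So d(Zara,Giulia) = 2.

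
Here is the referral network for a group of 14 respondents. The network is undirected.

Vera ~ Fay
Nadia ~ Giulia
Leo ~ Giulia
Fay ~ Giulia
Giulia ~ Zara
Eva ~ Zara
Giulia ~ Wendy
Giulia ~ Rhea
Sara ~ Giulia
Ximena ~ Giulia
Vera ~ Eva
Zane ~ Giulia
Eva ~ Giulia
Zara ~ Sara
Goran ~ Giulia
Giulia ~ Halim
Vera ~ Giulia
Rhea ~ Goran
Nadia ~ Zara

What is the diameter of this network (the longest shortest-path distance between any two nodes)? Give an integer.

2

Eccentricity of each node (its greatest distance to any other): Eva:2, Fay:2, Giulia:1, Goran:2, Halim:2, Leo:2, Nadia:2, Rhea:2, Sara:2, Vera:2, Wendy:2, Ximena:2, Zane:2, Zara:2.
The maximum eccentricity is 2, realized for instance by the pair Halim–Nadia via Halim – Giulia – Nadia. So the diameter is 2.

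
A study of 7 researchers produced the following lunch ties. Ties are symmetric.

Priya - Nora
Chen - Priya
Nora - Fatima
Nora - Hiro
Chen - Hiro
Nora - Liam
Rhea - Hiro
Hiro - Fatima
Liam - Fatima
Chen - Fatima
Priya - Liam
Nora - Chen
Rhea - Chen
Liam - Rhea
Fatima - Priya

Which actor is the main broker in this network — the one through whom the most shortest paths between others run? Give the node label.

Chen

Unnormalized betweenness of each node: Chen:3/2, Fatima:11/12, Hiro:2/3, Liam:7/6, Nora:11/12, Priya:1/4, Rhea:7/12.
Chen has the largest value, 3/2, making it the main broker — the node through which the most shortest paths run.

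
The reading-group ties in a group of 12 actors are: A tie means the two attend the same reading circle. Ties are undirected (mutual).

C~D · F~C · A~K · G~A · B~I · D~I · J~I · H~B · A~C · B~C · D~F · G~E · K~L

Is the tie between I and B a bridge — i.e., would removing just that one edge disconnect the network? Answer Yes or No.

Even without that edge, I still reaches B via I – D – C – B, so the network stays connected. Not a bridge.

No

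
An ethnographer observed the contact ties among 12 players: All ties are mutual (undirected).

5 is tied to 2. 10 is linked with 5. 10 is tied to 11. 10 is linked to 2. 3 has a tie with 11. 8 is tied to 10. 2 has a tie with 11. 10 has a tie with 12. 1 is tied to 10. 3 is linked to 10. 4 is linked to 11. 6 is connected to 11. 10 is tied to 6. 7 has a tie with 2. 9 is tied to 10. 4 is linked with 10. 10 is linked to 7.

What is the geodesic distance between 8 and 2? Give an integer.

2

One shortest route is 8 – 10 – 2, which uses 2 edges, and 8 and 2 are not directly tied, so nothing shorter exists. So d(8,2) = 2.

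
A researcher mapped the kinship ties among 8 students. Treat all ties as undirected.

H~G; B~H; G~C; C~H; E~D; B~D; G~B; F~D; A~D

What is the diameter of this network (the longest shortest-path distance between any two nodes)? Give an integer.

Eccentricity of each node (its greatest distance to any other): A:4, B:2, C:4, D:3, E:4, F:4, G:3, H:3.
The maximum eccentricity is 4, realized for instance by the pair C–F via C – H – B – D – F. So the diameter is 4.

4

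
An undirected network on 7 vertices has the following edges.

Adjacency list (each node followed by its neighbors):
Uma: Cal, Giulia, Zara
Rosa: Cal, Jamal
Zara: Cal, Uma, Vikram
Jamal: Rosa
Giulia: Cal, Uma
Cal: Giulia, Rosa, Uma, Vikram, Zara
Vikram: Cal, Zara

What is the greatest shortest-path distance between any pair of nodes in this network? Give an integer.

Eccentricity of each node (its greatest distance to any other): Cal:2, Giulia:3, Jamal:3, Rosa:2, Uma:3, Vikram:3, Zara:3.
The maximum eccentricity is 3, realized for instance by the pair Jamal–Zara via Jamal – Rosa – Cal – Zara. So the diameter is 3.

3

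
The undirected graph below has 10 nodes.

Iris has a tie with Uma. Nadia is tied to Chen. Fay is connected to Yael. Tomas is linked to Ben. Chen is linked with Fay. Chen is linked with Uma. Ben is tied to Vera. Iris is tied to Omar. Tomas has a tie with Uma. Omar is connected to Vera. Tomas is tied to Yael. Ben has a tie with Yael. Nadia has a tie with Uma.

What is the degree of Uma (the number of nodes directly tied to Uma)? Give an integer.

4

Uma is directly tied to Chen, Iris, Nadia, and Tomas. That is 4 neighbors, so the degree of Uma is 4.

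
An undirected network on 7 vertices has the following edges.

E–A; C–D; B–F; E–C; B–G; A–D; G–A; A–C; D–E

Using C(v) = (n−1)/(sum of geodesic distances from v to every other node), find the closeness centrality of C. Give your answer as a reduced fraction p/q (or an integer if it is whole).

1/2

Distances from C: A:1, B:3, D:1, E:1, F:4, G:2. Sum = 12.
n = 7, so closeness = 6/12 = 1/2.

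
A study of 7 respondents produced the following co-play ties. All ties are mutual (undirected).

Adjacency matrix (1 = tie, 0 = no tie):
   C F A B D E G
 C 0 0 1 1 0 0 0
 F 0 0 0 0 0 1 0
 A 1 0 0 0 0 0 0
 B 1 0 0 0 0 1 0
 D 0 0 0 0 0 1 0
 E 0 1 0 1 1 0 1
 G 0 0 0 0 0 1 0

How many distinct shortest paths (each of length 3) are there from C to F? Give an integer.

The shortest distance is 3, and the only length-3 path is C–B–E–F. So there is exactly 1 shortest path.

1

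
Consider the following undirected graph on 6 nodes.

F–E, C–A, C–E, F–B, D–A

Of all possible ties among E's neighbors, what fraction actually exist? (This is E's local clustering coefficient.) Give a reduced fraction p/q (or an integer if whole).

E's neighbors: C and F (k = 2).
Possible neighbor pairs: C(2,2) = 1. Edges among them: none → e = 0.
Clustering(E) = 0/1.

0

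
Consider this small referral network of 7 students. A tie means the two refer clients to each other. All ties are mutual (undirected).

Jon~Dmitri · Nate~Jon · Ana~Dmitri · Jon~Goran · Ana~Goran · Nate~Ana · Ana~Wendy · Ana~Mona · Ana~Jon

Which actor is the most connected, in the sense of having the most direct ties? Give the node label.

Degrees — Ana:6, Dmitri:2, Goran:2, Jon:4, Mona:1, Nate:2, Wendy:1.
The maximum is 6, attained only by Ana.

Ana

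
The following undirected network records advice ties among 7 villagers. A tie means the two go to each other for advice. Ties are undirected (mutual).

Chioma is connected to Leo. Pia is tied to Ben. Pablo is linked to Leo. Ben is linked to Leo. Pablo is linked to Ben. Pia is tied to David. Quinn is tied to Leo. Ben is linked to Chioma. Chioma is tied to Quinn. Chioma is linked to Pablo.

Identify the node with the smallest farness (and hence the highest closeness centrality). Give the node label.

Farness (sum of distances to all others) for each node — Ben:8, Chioma:9, David:16, Leo:9, Pablo:10, Pia:11, Quinn:13.
The smallest farness is 8, for Ben, so Ben has the highest closeness.

Ben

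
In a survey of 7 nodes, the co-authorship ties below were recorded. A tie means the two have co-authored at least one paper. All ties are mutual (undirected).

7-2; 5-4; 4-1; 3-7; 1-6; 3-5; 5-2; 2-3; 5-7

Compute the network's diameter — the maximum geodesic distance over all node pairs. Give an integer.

Eccentricity of each node (its greatest distance to any other): 1:3, 2:4, 3:4, 4:2, 5:3, 6:4, 7:4.
The maximum eccentricity is 4, realized for instance by the pair 6–2 via 6 – 1 – 4 – 5 – 2. So the diameter is 4.

4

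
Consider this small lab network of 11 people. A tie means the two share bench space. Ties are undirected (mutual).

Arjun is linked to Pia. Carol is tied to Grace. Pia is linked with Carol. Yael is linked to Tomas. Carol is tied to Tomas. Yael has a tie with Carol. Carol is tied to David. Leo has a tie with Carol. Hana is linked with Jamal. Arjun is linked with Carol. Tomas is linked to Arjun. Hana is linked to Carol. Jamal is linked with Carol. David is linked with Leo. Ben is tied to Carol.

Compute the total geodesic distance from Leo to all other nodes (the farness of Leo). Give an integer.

18

Distances from Leo: Arjun:2, Ben:2, Carol:1, David:1, Grace:2, Hana:2, Jamal:2, Pia:2, Tomas:2, Yael:2.
Sum = 2 + 2 + 1 + 1 + 2 + 2 + 2 + 2 + 2 + 2 = 18.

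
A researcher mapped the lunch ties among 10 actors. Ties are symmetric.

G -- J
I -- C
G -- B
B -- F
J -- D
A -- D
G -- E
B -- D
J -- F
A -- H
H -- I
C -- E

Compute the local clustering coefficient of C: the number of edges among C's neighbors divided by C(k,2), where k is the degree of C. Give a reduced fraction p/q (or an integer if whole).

0

C's neighbors: E and I (k = 2).
Possible neighbor pairs: C(2,2) = 1. Edges among them: none → e = 0.
Clustering(C) = 0/1.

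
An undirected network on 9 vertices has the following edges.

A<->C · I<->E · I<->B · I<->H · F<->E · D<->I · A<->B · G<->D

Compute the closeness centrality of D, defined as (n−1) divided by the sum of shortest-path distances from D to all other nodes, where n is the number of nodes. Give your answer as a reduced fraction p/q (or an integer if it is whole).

Distances from D: A:3, B:2, C:4, E:2, F:3, G:1, H:2, I:1. Sum = 18.
n = 9, so closeness = 8/18 = 4/9.

4/9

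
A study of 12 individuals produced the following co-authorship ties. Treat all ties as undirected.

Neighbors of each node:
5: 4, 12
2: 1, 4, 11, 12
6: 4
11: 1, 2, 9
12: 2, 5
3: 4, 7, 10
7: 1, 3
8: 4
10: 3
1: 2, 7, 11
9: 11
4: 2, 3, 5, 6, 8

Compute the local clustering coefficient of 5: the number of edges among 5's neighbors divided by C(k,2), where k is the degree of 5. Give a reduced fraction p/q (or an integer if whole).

0

5's neighbors: 4 and 12 (k = 2).
Possible neighbor pairs: C(2,2) = 1. Edges among them: none → e = 0.
Clustering(5) = 0/1.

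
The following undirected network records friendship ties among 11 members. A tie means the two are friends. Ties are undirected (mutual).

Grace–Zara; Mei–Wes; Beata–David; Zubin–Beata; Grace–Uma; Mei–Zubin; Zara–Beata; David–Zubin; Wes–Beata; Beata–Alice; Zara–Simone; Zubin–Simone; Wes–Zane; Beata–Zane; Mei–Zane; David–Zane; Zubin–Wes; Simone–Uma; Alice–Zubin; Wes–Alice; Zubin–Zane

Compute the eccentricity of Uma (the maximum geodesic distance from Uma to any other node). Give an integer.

Distances from Uma: Alice:3, Beata:3, David:3, Grace:1, Mei:3, Simone:1, Wes:3, Zane:3, Zara:2, Zubin:2.
The largest is 3 (to Beata, Zane, Wes, Alice, Mei, and David), so the eccentricity of Uma is 3.

3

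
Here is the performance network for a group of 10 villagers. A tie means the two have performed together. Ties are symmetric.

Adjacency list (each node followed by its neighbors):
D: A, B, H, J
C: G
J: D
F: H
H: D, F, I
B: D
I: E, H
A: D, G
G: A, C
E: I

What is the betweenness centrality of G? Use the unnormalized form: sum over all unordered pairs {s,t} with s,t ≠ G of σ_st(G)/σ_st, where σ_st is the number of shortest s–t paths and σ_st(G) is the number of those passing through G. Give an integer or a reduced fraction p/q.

8

Pairs whose geodesics pass through G — J–C: 1; A–C: 1; C–I: 1; C–D: 1; C–E: 1; C–B: 1; C–F: 1; C–H: 1.
All other pairs contribute 0.
Summing the contributions gives betweenness(G) = 8.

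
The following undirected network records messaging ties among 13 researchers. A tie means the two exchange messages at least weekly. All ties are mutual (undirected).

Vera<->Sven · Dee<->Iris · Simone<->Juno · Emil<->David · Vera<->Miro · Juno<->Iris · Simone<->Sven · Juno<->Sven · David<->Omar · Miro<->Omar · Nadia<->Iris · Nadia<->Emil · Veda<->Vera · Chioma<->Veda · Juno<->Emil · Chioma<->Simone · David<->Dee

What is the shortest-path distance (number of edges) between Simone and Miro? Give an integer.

One shortest route is Simone – Sven – Vera – Miro, which uses 3 edges, and at distance 2 from Simone we only reach {Emil, Iris, Veda, Vera}, which does not include Miro. So d(Simone,Miro) = 3.

3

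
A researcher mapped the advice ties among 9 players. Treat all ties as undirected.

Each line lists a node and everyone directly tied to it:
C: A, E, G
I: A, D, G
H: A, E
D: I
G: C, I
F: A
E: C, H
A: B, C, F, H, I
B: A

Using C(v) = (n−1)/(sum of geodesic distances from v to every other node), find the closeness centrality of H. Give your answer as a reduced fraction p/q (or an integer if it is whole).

Distances from H: A:1, B:2, C:2, D:3, E:1, F:2, G:3, I:2. Sum = 16.
n = 9, so closeness = 8/16 = 1/2.

1/2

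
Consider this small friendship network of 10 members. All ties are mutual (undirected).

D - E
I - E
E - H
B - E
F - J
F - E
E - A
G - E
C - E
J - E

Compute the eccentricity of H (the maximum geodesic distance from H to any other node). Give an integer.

2

Distances from H: A:2, B:2, C:2, D:2, E:1, F:2, G:2, I:2, J:2.
The largest is 2 (to B, A, D, F, I, C, G, and J), so the eccentricity of H is 2.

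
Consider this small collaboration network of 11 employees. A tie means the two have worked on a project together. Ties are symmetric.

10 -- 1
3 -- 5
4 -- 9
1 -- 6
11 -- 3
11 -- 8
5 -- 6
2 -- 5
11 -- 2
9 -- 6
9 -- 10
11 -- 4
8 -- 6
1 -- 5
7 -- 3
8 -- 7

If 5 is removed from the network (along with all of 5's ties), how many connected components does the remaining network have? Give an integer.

1

5's neighbors (1, 2, 3, and 6) remain reachable from one another through other ties, so the rest of the network stays in one piece.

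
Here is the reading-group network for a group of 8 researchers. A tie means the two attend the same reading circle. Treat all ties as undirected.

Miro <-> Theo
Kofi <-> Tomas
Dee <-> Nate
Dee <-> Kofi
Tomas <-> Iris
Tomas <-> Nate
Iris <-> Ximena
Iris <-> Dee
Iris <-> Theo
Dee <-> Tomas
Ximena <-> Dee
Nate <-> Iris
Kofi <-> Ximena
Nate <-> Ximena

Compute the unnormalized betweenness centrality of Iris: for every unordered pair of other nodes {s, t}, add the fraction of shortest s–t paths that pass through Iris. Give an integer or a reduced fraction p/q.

Pairs whose geodesics pass through Iris — Miro–Tomas: 1; Miro–Kofi: 3/3; Miro–Nate: 1; Miro–Ximena: 1; Miro–Dee: 1; Theo–Tomas: 1; Theo–Kofi: 3/3; Theo–Nate: 1; Theo–Ximena: 1; Theo–Dee: 1; Tomas–Ximena: 1/4.
All other pairs contribute 0.
Summing the contributions gives betweenness(Iris) = 41/4.

41/4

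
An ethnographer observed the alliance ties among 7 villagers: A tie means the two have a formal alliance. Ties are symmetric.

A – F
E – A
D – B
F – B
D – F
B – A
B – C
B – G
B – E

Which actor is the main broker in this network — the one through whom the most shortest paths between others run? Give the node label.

B

Unnormalized betweenness of each node: A:1/2, B:11, C:0, D:0, E:0, F:1/2, G:0.
B has the largest value, 11, making it the main broker — the node through which the most shortest paths run.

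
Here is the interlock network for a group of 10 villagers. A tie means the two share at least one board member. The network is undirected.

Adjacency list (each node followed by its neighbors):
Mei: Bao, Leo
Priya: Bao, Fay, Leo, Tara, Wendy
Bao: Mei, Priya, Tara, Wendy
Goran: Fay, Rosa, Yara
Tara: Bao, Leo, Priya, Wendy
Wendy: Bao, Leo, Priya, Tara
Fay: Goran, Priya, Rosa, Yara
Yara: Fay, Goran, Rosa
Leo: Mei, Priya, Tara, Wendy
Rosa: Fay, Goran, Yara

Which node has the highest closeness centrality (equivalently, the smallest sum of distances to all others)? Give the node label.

Farness (sum of distances to all others) for each node — Bao:17, Fay:15, Goran:21, Leo:17, Mei:23, Priya:13, Rosa:21, Tara:17, Wendy:17, Yara:21.
The smallest farness is 13, for Priya, so Priya has the highest closeness.

Priya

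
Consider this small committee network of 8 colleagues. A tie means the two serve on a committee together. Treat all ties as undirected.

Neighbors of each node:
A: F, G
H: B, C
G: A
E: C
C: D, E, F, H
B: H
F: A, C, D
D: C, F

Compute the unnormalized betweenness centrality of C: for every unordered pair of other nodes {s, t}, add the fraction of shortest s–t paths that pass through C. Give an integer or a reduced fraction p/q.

Pairs whose geodesics pass through C — A–B: 1; A–H: 1; A–E: 1; D–B: 1; D–H: 1; D–E: 1; B–G: 1; B–F: 1; B–E: 1; G–H: 1; G–E: 1; H–F: 1; H–E: 1; F–E: 1.
All other pairs contribute 0.
Summing the contributions gives betweenness(C) = 14.

14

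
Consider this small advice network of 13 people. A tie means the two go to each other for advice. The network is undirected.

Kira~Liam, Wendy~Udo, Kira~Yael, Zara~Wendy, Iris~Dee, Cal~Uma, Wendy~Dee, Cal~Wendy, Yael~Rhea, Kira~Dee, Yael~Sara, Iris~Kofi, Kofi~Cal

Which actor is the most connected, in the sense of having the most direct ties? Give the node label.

Degrees — Cal:3, Dee:3, Iris:2, Kira:3, Kofi:2, Liam:1, Rhea:1, Sara:1, Udo:1, Uma:1, Wendy:4, Yael:3, Zara:1.
The maximum is 4, attained only by Wendy.

Wendy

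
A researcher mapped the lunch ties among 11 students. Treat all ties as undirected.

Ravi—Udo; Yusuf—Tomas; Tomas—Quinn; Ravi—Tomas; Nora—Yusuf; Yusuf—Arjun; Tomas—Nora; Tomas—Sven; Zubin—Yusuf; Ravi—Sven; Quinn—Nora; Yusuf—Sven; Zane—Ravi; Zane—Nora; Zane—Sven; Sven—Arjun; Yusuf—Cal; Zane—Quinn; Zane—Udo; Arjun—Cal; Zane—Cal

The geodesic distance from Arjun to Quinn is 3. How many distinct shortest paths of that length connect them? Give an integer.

5

The shortest distance is 3. The length-3 paths are: Arjun–Yusuf–Nora–Quinn; Arjun–Sven–Tomas–Quinn; Arjun–Yusuf–Tomas–Quinn; Arjun–Sven–Zane–Quinn; Arjun–Cal–Zane–Quinn.
That gives 5 distinct shortest paths.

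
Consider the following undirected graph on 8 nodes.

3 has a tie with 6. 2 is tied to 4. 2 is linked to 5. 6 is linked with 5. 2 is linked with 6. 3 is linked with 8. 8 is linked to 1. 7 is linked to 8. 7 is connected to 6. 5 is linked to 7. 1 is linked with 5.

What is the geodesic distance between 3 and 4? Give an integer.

3

One shortest route is 3 – 6 – 2 – 4, which uses 3 edges, and at distance 2 from 3 we only reach {1, 2, 5, 7}, which does not include 4. So d(3,4) = 3.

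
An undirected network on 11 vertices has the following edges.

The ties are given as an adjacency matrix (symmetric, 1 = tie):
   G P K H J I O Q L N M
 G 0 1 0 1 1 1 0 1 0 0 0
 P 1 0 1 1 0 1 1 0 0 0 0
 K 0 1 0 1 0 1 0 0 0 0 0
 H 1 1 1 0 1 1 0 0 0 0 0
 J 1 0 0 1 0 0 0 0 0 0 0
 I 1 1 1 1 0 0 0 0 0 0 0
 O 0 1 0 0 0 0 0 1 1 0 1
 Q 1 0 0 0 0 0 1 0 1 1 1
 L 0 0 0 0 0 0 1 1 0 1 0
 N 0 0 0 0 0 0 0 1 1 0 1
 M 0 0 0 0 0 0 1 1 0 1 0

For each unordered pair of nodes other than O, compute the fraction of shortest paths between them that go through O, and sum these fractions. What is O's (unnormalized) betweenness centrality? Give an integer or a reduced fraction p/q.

Pairs whose geodesics pass through O — P–Q: 1/2; P–L: 1; P–N: 3/4; P–M: 1; K–Q: 1/4; K–L: 1; K–N: 3/6; K–M: 1; H–L: 1/2; H–M: 1/2; I–L: 1/2; I–M: 1/2; L–M: 1/3.
All other pairs contribute 0.
Summing the contributions gives betweenness(O) = 25/3.

25/3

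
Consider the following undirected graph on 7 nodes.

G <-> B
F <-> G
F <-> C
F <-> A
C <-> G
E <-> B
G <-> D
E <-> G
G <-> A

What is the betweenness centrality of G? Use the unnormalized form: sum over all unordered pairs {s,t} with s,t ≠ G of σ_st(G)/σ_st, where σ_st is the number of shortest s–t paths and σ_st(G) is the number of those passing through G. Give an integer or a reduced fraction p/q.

23/2

Pairs whose geodesics pass through G — F–B: 1; F–D: 1; F–E: 1; B–D: 1; B–C: 1; B–A: 1; D–C: 1; D–A: 1; D–E: 1; C–A: 1/2; C–E: 1; A–E: 1.
All other pairs contribute 0.
Summing the contributions gives betweenness(G) = 23/2.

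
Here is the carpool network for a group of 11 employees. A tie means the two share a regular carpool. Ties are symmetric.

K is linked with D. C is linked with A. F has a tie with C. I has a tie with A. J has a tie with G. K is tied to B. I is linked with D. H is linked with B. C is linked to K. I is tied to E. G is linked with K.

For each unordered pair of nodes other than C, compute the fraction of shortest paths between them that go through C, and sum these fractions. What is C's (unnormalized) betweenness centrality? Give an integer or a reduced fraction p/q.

14

Pairs whose geodesics pass through C — F–K: 1; F–I: 1; F–B: 1; F–D: 1; F–E: 1; F–G: 1; F–A: 1; F–H: 1; F–J: 1; K–A: 1; B–A: 1; G–A: 1; A–H: 1; A–J: 1.
All other pairs contribute 0.
Summing the contributions gives betweenness(C) = 14.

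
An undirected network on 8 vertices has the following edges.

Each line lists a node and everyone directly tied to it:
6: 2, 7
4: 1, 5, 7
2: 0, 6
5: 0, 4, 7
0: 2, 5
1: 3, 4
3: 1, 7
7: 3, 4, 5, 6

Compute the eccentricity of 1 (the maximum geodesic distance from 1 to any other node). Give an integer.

Distances from 1: 0:3, 2:4, 3:1, 4:1, 5:2, 6:3, 7:2.
The largest is 4 (to 2), so the eccentricity of 1 is 4.

4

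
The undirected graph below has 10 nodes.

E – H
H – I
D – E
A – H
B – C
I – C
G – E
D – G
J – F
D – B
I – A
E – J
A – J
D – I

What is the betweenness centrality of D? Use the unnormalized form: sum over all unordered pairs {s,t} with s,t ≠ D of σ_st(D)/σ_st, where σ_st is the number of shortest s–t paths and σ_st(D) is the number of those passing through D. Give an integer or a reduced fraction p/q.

55/6

Pairs whose geodesics pass through D — C–E: 2/3; C–G: 2/2; J–B: 1; F–B: 1; A–B: 1/2; A–G: 1/3; H–B: 2/3; I–E: 1/2; I–B: 1/2; I–G: 1; E–B: 1; B–G: 1.
All other pairs contribute 0.
Summing the contributions gives betweenness(D) = 55/6.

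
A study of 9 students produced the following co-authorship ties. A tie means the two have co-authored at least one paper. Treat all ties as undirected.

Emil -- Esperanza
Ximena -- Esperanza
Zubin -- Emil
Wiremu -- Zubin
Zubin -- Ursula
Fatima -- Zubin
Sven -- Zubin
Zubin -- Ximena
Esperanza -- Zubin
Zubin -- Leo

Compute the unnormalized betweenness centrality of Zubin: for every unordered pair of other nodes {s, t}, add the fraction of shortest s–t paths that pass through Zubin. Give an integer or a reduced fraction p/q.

Pairs whose geodesics pass through Zubin — Ximena–Fatima: 1; Ximena–Ursula: 1; Ximena–Sven: 1; Ximena–Emil: 1/2; Ximena–Leo: 1; Ximena–Wiremu: 1; Fatima–Esperanza: 1; Fatima–Ursula: 1; Fatima–Sven: 1; Fatima–Emil: 1; Fatima–Leo: 1; Fatima–Wiremu: 1; Esperanza–Ursula: 1; Esperanza–Sven: 1 … (+12 more pairs).
All other pairs contribute 0.
Summing the contributions gives betweenness(Zubin) = 51/2.

51/2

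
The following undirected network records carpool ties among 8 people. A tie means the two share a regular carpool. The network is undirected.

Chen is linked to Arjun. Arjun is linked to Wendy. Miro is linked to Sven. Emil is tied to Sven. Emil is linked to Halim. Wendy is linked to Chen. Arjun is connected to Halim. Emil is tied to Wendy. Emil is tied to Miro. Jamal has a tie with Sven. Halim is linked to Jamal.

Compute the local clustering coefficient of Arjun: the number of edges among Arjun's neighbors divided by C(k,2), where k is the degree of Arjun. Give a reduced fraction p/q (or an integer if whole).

Arjun's neighbors: Chen, Halim, and Wendy (k = 3).
Possible neighbor pairs: C(3,2) = 3. Edges among them: Chen–Wendy → e = 1.
Clustering(Arjun) = 1/3.

1/3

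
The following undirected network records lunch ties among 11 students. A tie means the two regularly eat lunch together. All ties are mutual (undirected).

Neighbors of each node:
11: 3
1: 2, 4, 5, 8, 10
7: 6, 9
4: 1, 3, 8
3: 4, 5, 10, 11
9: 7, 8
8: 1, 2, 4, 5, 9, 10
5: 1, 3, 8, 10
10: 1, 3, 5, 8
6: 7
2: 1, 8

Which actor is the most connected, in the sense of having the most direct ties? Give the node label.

8

Degrees — 1:5, 2:2, 3:4, 4:3, 5:4, 6:1, 7:2, 8:6, 9:2, 10:4, 11:1.
The maximum is 6, attained only by 8.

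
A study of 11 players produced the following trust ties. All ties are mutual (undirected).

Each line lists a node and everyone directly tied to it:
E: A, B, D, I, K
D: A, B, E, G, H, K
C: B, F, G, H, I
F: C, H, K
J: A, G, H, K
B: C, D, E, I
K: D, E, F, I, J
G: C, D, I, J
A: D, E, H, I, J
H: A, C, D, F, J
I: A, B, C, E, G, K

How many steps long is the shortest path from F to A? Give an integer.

2

One shortest route is F – H – A, which uses 2 edges, and F and A are not directly tied, so nothing shorter exists. So d(F,A) = 2.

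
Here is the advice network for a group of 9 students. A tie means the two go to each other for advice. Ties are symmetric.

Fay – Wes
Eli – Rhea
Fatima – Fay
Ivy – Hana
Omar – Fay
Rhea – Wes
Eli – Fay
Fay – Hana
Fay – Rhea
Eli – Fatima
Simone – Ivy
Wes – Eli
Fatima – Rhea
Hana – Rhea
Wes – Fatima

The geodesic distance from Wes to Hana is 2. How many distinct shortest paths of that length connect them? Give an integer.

2

The shortest distance is 2. The length-2 paths are: Wes–Fay–Hana; Wes–Rhea–Hana.
That gives 2 distinct shortest paths.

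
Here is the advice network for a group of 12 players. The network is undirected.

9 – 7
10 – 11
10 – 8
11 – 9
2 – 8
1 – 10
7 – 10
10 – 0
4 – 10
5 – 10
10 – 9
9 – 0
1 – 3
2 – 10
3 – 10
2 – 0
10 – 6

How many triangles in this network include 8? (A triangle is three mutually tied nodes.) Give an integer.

8's neighbors: 2 and 10.
Neighbor pairs that are themselves tied: 8–2–10. Each forms one triangle with 8, for 1 in total.

1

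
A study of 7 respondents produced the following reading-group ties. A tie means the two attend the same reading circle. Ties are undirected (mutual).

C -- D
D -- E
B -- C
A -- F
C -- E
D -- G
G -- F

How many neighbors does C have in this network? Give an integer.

C is directly tied to B, D, and E. That is 3 neighbors, so the degree of C is 3.

3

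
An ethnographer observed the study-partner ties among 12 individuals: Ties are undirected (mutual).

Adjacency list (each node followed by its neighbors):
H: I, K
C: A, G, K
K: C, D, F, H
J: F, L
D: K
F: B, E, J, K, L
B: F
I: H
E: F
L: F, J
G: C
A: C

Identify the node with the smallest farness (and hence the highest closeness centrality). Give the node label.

K

Farness (sum of distances to all others) for each node — A:34, B:30, C:24, D:28, E:30, F:20, G:34, H:26, I:36, J:29, K:18, L:29.
The smallest farness is 18, for K, so K has the highest closeness.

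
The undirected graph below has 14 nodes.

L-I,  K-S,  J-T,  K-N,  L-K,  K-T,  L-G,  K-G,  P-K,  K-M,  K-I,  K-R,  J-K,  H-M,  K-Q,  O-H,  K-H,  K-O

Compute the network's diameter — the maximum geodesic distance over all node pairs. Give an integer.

Eccentricity of each node (its greatest distance to any other): G:2, H:2, I:2, J:2, K:1, L:2, M:2, N:2, O:2, P:2, Q:2, R:2, S:2, T:2.
The maximum eccentricity is 2, realized for instance by the pair G–N via G – K – N. So the diameter is 2.

2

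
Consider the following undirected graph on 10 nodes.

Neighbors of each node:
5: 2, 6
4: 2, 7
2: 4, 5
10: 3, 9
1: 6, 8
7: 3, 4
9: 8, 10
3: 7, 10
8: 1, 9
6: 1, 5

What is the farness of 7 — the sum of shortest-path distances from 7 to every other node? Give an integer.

Distances from 7: 1:5, 2:2, 3:1, 4:1, 5:3, 6:4, 8:4, 9:3, 10:2.
Sum = 5 + 2 + 1 + 1 + 3 + 4 + 4 + 3 + 2 = 25.

25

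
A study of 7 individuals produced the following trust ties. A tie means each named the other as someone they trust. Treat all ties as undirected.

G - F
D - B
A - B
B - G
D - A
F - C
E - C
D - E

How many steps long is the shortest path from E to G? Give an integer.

One shortest route is E – D – B – G, which uses 3 edges, and at distance 2 from E we only reach {A, B, F}, which does not include G. So d(E,G) = 3.

3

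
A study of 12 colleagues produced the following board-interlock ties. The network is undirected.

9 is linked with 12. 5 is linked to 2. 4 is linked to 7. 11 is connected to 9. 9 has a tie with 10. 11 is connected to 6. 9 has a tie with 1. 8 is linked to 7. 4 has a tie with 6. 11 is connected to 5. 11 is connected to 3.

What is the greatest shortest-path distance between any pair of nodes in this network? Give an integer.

6

Eccentricity of each node (its greatest distance to any other): 1:6, 2:6, 3:5, 4:4, 5:5, 6:3, 7:5, 8:6, 9:5, 10:6, 11:4, 12:6.
The maximum eccentricity is 6, realized for instance by the pair 10–8 via 10 – 9 – 11 – 6 – 4 – 7 – 8. So the diameter is 6.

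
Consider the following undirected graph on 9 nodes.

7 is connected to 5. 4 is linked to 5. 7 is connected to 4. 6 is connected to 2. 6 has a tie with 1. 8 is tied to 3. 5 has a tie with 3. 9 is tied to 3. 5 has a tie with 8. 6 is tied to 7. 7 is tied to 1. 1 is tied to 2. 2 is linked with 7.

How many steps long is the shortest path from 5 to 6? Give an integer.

One shortest route is 5 – 7 – 6, which uses 2 edges, and 5 and 6 are not directly tied, so nothing shorter exists. So d(5,6) = 2.

2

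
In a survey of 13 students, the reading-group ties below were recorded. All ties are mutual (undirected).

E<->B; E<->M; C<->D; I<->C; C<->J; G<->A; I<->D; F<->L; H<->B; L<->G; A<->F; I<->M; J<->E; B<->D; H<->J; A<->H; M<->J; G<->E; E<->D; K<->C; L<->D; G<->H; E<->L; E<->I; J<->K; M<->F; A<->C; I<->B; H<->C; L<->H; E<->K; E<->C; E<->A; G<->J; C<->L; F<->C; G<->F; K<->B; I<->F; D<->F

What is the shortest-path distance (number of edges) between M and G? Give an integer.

One shortest route is M – E – G, which uses 2 edges, and M and G are not directly tied, so nothing shorter exists. So d(M,G) = 2.

2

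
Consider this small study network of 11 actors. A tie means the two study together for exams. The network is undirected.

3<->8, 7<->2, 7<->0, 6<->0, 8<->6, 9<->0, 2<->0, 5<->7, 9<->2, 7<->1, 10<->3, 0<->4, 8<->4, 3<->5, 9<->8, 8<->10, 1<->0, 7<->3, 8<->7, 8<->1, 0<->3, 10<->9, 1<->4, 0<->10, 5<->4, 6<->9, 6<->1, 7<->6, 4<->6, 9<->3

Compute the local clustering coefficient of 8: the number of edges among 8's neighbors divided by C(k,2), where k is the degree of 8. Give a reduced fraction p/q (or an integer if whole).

8's neighbors: 1, 3, 4, 6, 7, 9, and 10 (k = 7).
Possible neighbor pairs: C(7,2) = 21. Edges among them: 1–4, 1–6, 1–7, 3–7, 3–9, 3–10, 4–6, 6–7, 6–9, 9–10 → e = 10.
Clustering(8) = 10/21.

10/21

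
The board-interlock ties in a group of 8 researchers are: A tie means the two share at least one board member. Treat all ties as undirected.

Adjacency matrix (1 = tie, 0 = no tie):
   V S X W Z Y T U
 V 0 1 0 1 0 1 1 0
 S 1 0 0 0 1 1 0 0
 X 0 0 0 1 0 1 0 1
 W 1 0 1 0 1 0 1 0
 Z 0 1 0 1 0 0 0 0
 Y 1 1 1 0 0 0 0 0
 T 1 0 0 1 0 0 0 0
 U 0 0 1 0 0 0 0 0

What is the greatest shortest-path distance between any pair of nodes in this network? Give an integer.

Eccentricity of each node (its greatest distance to any other): S:3, T:3, U:3, V:3, W:2, X:2, Y:2, Z:3.
The maximum eccentricity is 3, realized for instance by the pair V–U via V – W – X – U. So the diameter is 3.

3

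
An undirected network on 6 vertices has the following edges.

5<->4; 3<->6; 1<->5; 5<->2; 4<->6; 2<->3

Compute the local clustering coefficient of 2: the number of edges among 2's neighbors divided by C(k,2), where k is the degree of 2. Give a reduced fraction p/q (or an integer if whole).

0

2's neighbors: 3 and 5 (k = 2).
Possible neighbor pairs: C(2,2) = 1. Edges among them: none → e = 0.
Clustering(2) = 0/1.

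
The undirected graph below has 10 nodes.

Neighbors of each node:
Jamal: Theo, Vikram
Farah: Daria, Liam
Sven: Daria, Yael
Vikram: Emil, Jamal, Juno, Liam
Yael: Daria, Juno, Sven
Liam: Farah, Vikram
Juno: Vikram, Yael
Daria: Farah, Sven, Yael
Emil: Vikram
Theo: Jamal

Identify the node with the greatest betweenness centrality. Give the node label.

Vikram

Unnormalized betweenness of each node: Daria:4, Emil:0, Farah:9/2, Jamal:8, Juno:21/2, Liam:13/2, Sven:0, Theo:0, Vikram:22, Yael:17/2.
Vikram has the largest value, 22, making it the main broker — the node through which the most shortest paths run.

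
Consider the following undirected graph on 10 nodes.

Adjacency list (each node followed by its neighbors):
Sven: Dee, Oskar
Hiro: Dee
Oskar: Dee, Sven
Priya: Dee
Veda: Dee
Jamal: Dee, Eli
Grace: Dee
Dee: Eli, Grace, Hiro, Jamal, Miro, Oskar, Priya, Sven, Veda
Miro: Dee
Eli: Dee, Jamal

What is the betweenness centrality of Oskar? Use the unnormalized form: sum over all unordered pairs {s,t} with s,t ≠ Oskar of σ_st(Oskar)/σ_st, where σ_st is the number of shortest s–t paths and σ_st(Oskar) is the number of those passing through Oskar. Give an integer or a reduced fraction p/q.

No shortest path between any pair of other nodes passes through Oskar.
Summing the contributions gives betweenness(Oskar) = 0.

0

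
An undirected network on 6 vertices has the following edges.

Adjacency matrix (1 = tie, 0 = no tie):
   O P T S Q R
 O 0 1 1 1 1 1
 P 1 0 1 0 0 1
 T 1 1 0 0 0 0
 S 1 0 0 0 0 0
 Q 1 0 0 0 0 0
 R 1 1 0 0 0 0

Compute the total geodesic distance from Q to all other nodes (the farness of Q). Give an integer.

9

Distances from Q: O:1, P:2, R:2, S:2, T:2.
Sum = 1 + 2 + 2 + 2 + 2 = 9.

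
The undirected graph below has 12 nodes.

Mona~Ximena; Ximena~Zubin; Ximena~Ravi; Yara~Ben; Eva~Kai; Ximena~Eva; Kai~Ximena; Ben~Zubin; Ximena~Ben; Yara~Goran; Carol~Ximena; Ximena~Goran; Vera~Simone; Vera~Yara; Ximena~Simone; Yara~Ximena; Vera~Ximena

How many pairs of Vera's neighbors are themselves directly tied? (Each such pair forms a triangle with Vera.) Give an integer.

Vera's neighbors: Simone, Ximena, and Yara.
Neighbor pairs that are themselves tied: Vera–Simone–Ximena; Vera–Ximena–Yara. Each forms one triangle with Vera, for 2 in total.

2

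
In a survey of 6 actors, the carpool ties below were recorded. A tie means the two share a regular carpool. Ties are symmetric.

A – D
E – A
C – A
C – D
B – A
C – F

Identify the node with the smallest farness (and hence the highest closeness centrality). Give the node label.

Farness (sum of distances to all others) for each node — A:6, B:10, C:7, D:8, E:10, F:11.
The smallest farness is 6, for A, so A has the highest closeness.

A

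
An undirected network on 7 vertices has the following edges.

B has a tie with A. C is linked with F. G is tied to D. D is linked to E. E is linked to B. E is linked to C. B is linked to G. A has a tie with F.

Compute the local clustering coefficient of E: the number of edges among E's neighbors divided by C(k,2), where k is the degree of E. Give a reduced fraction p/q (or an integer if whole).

0

E's neighbors: B, C, and D (k = 3).
Possible neighbor pairs: C(3,2) = 3. Edges among them: none → e = 0.
Clustering(E) = 0/3 = 0.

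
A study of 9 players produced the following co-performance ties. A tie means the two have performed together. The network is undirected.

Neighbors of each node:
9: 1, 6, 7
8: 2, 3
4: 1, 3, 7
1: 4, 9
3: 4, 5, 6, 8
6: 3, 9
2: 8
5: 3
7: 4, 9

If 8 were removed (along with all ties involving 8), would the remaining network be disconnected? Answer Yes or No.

Yes

Removing 8 leaves {1, 3, 4, 5, 6, 7, and 9} with no path to {2}, so the network splits into 2 components. 8 is a cut vertex.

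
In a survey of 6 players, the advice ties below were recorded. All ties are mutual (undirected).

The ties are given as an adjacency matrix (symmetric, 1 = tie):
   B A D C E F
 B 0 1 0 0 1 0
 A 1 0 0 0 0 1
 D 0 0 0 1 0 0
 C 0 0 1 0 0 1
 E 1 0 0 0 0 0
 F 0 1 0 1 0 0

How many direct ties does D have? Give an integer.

D is directly tied to C. That is 1 neighbor, so the degree of D is 1.

1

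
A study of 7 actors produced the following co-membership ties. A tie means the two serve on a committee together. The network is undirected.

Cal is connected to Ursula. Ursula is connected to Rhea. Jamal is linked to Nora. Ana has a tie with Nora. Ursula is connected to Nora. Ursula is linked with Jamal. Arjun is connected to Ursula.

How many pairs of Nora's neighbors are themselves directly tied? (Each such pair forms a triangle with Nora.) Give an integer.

Nora's neighbors: Ana, Jamal, and Ursula.
Neighbor pairs that are themselves tied: Nora–Jamal–Ursula. Each forms one triangle with Nora, for 1 in total.

1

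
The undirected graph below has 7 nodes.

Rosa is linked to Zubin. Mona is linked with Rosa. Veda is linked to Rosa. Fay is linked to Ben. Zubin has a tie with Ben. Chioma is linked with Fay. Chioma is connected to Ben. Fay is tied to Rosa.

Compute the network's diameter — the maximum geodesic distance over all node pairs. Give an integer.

Eccentricity of each node (its greatest distance to any other): Ben:3, Chioma:3, Fay:2, Mona:3, Rosa:2, Veda:3, Zubin:2.
The maximum eccentricity is 3, realized for instance by the pair Mona–Chioma via Mona – Rosa – Fay – Chioma. So the diameter is 3.

3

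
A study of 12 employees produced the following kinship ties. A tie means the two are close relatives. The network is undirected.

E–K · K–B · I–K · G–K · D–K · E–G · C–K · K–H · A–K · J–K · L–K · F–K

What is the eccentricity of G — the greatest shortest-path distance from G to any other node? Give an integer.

2

Distances from G: A:2, B:2, C:2, D:2, E:1, F:2, H:2, I:2, J:2, K:1, L:2.
The largest is 2 (to H, J, L, A, I, C, B, F, and D), so the eccentricity of G is 2.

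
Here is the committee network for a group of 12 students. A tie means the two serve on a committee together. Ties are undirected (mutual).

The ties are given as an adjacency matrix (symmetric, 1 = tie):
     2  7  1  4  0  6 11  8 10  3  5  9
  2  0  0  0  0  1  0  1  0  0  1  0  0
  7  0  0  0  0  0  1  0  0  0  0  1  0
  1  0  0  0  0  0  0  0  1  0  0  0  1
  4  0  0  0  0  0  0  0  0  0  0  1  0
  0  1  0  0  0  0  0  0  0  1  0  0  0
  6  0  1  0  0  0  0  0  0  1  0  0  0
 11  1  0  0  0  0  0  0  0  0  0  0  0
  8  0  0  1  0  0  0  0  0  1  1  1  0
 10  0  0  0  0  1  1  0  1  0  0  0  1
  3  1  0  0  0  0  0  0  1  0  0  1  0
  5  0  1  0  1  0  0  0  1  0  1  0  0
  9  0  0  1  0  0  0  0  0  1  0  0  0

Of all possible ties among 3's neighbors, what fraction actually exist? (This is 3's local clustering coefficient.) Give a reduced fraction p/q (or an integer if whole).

3's neighbors: 2, 5, and 8 (k = 3).
Possible neighbor pairs: C(3,2) = 3. Edges among them: 5–8 → e = 1.
Clustering(3) = 1/3.

1/3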